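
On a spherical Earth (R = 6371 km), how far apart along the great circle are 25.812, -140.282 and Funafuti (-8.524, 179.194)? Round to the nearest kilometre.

Δλ = 179.194 − -140.282 = 319.476°; wrapped into (−180°, 180°]: -40.524°.
Δφ = -8.524 − 25.812 = -34.336°.
a = sin²(Δφ/2) + cos φ₁ · cos φ₂ · sin²(Δλ/2) = 0.193902.
c = 2·atan2(√a, √(1−a)) = 0.91196 rad → d = 6371·c ≈ 5810.11 km.

5810 km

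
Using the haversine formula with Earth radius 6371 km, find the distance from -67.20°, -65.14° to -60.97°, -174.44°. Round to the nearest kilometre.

Δλ = -174.44 − -65.14 = -109.30°.
Δφ = -60.97 − -67.20 = 6.23°.
a = sin²(Δφ/2) + cos φ₁ · cos φ₂ · sin²(Δλ/2) = 0.128054.
c = 2·atan2(√a, √(1−a)) = 0.73192 rad → d = 6371·c ≈ 4663.06 km.

4663 km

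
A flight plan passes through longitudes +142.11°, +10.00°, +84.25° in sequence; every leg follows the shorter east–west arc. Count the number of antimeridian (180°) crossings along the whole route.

Leg 1: +142.11° → +10.00°, shortest Δλ = -132.11° (west) — does not cross 180°.
Leg 2: +10.00° → +84.25°, shortest Δλ = 74.25° (east) — does not cross 180°.
Total crossings: 0.

0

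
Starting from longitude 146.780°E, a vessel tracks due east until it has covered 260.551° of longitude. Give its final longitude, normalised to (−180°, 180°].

47.331°E

Start at +146.780°; shift +260.551° → +407.331°.
+407.331° lies outside (−180°, 180°]; subtract 360° → +47.331°.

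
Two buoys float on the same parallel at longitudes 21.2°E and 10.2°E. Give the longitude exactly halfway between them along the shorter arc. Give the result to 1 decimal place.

15.7°E

Signed shortest Δλ from +21.2° to +10.2° is -11.0°.
Midpoint longitude = +21.2° + (-11.0°)/2 = +21.2° − 5.5° = +15.7°.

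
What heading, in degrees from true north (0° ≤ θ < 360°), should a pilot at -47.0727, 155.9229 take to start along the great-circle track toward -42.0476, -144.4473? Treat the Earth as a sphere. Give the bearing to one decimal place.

105.8°

Δλ = -144.4473 − 155.9229 = -300.3702°; wrapped into (−180°, 180°]: 59.6298°.
θ = atan2( sin Δλ · cos φ₂ , cos φ₁ · sin φ₂ − sin φ₁ · cos φ₂ · cos Δλ )
  = atan2(0.64069, -0.18124) = 105.795° → normalised to [0°, 360°): 105.795°.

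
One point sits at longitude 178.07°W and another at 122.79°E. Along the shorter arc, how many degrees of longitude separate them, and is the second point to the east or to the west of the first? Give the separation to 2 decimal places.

59.14° west

Raw difference: 122.79 − -178.07 = 300.86°.
Normalise into (−180°, 180°]: 300.86° − 360° = -59.14°.
Negative ⇒ the second point lies to the west; separation 59.14°.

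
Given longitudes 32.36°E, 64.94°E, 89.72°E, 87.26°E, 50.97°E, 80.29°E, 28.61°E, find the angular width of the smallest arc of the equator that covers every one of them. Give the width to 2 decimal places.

61.11°

Sort the longitudes: +28.61°, +32.36°, +50.97°, +64.94°, +80.29°, +87.26°, +89.72°.
Eastward gaps between consecutive values (wrapping around): 3.75°, 18.61°, 13.97°, 15.35°, 6.97°, 2.46°, 298.89°.
Largest gap = 298.89° ⇒ minimal covering band is its complement: 360° − 298.89° = 61.11°.
Band runs from +28.61° eastward to +89.72°.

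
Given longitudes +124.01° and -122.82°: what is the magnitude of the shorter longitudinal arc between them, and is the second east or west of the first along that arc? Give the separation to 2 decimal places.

Raw difference: -122.82 − 124.01 = -246.83°.
Normalise into (−180°, 180°]: -246.83° + 360° = 113.17°.
Positive ⇒ the second point lies to the east; separation 113.17°.

113.17° east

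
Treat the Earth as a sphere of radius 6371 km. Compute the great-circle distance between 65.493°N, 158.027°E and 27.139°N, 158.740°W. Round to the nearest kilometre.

5209 km

Δλ = -158.740 − 158.027 = -316.767°; wrapped into (−180°, 180°]: 43.233°.
Δφ = 27.139 − 65.493 = -38.354°.
a = sin²(Δφ/2) + cos φ₁ · cos φ₂ · sin²(Δλ/2) = 0.158000.
c = 2·atan2(√a, √(1−a)) = 0.81757 rad → d = 6371·c ≈ 5208.71 km.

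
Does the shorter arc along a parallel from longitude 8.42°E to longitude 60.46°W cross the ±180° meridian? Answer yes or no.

Signed shortest Δλ = ((-60.46 − 8.42 + 180) mod 360) − 180 = -68.88°.
Going west by 68.88° from +8.42° reaches -60.46° without touching 180°.

No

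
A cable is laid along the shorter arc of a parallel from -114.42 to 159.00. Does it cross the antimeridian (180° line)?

Naïve |159.00 − -114.42| = 273.42° > 180°, so the shorter arc goes the other way round — across 180°.
Signed shortest Δλ = ((159.00 − -114.42 + 180) mod 360) − 180 = -86.58°.
Going west by 86.58° from -114.42° passes through 180° before reaching +159.00°.

Yes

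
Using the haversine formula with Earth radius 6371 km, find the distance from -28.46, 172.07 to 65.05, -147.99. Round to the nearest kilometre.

Δλ = -147.99 − 172.07 = -320.06°; wrapped into (−180°, 180°]: 39.94°.
Δφ = 65.05 − -28.46 = 93.51°.
a = sin²(Δφ/2) + cos φ₁ · cos φ₂ · sin²(Δλ/2) = 0.573868.
c = 2·atan2(√a, √(1−a)) = 1.71907 rad → d = 6371·c ≈ 10952.22 km.

10952 km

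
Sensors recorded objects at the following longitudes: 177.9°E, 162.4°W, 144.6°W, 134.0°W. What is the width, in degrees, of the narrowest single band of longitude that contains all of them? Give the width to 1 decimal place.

48.1°

Sort the longitudes: -162.4°, -144.6°, -134.0°, +177.9°.
Eastward gaps between consecutive values (wrapping around): 17.8°, 10.6°, 311.9°, 19.7°.
Largest gap = 311.9° ⇒ minimal covering band is its complement: 360° − 311.9° = 48.1°.
Band runs from +177.9° eastward to -134.0°, crossing the antimeridian.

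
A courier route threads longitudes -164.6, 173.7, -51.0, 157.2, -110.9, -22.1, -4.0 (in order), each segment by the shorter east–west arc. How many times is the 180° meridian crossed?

Leg 1: -164.6° → +173.7°, shortest Δλ = -21.7° (west) — crosses 180°.
Leg 2: +173.7° → -51.0°, shortest Δλ = 135.3° (east) — crosses 180°.
Leg 3: -51.0° → +157.2°, shortest Δλ = -151.8° (west) — crosses 180°.
Leg 4: +157.2° → -110.9°, shortest Δλ = 91.9° (east) — crosses 180°.
Leg 5: -110.9° → -22.1°, shortest Δλ = 88.8° (east) — does not cross 180°.
Leg 6: -22.1° → -4.0°, shortest Δλ = 18.1° (east) — does not cross 180°.
Total crossings: 4.

4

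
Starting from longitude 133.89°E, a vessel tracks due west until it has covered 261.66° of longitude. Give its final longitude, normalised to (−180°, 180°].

127.77°W

Start at +133.89°; shift −261.66° → -127.77°.
-127.77° already lies in (−180°, 180°].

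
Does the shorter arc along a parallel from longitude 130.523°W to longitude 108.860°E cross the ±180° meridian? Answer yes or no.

Yes

Naïve |108.860 − -130.523| = 239.383° > 180°, so the shorter arc goes the other way round — across 180°.
Signed shortest Δλ = ((108.860 − -130.523 + 180) mod 360) − 180 = -120.617°.
Going west by 120.617° from -130.523° passes through 180° before reaching +108.860°.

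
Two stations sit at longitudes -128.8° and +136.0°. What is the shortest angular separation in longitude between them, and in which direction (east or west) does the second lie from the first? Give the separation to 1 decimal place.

Raw difference: 136.0 − -128.8 = 264.8°.
Normalise into (−180°, 180°]: 264.8° − 360° = -95.2°.
Negative ⇒ the second point lies to the west; separation 95.2°.

95.2° west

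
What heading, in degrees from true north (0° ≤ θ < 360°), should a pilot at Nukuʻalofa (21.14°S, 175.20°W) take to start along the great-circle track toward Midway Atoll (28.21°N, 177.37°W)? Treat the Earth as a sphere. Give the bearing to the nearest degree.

Δλ = -177.37 − -175.20 = -2.17°.
θ = atan2( sin Δλ · cos φ₂ , cos φ₁ · sin φ₂ − sin φ₁ · cos φ₂ · cos Δλ )
  = atan2(-0.03337, 0.75848) = -2.519° → normalised to [0°, 360°): 357.481°.

357°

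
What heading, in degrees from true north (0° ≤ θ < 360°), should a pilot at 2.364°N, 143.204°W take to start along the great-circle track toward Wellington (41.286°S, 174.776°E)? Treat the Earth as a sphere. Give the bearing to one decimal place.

216.4°

Δλ = 174.776 − -143.204 = 317.980°; wrapped into (−180°, 180°]: -42.020°.
θ = atan2( sin Δλ · cos φ₂ , cos φ₁ · sin φ₂ − sin φ₁ · cos φ₂ · cos Δλ )
  = atan2(-0.50300, -0.68228) = -143.601° → normalised to [0°, 360°): 216.399°.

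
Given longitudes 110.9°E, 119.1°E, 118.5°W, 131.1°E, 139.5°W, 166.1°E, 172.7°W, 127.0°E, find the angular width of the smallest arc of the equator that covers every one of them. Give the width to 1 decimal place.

Sort the longitudes: -172.7°, -139.5°, -118.5°, +110.9°, +119.1°, +127.0°, +131.1°, +166.1°.
Eastward gaps between consecutive values (wrapping around): 33.2°, 21.0°, 229.4°, 8.2°, 7.9°, 4.1°, 35.0°, 21.2°.
Largest gap = 229.4° ⇒ minimal covering band is its complement: 360° − 229.4° = 130.6°.
Band runs from +110.9° eastward to -118.5°, crossing the antimeridian.

130.6°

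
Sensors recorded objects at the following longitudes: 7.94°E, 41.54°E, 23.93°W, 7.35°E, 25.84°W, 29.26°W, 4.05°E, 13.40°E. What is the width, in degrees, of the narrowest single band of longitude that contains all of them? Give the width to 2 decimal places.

Sort the longitudes: -29.26°, -25.84°, -23.93°, +4.05°, +7.35°, +7.94°, +13.40°, +41.54°.
Eastward gaps between consecutive values (wrapping around): 3.42°, 1.91°, 27.98°, 3.30°, 0.59°, 5.46°, 28.14°, 289.20°.
Largest gap = 289.20° ⇒ minimal covering band is its complement: 360° − 289.20° = 70.80°.
Band runs from -29.26° eastward to +41.54°.

70.80°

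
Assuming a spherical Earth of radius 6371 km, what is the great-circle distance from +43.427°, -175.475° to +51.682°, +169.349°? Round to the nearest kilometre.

Δλ = 169.349 − -175.475 = 344.824°; wrapped into (−180°, 180°]: -15.176°.
Δφ = 51.682 − 43.427 = 8.255°.
a = sin²(Δφ/2) + cos φ₁ · cos φ₂ · sin²(Δλ/2) = 0.013032.
c = 2·atan2(√a, √(1−a)) = 0.22882 rad → d = 6371·c ≈ 1457.79 km.

1458 km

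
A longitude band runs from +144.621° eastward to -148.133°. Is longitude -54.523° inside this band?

No

Band width going east from +144.621° to -148.133°: ((-148.133 − 144.621) mod 360) = 67.246°.
Offset of -54.523° east of the west edge: ((-54.523 − 144.621) mod 360) = 160.856°.
160.856° > 67.246° ⇒ outside.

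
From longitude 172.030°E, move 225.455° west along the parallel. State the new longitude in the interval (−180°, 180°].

Start at +172.030°; shift −225.455° → -53.425°.
-53.425° already lies in (−180°, 180°].

53.425°W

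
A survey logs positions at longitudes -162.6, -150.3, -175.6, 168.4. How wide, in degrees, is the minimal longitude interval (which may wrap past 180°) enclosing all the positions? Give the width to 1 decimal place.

41.3°

Sort the longitudes: -175.6°, -162.6°, -150.3°, +168.4°.
Eastward gaps between consecutive values (wrapping around): 13.0°, 12.3°, 318.7°, 16.0°.
Largest gap = 318.7° ⇒ minimal covering band is its complement: 360° − 318.7° = 41.3°.
Band runs from +168.4° eastward to -150.3°, crossing the antimeridian.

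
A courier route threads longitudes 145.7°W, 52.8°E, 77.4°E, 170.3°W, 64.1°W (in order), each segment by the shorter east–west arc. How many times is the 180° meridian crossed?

2

Leg 1: -145.7° → +52.8°, shortest Δλ = -161.5° (west) — crosses 180°.
Leg 2: +52.8° → +77.4°, shortest Δλ = 24.6° (east) — does not cross 180°.
Leg 3: +77.4° → -170.3°, shortest Δλ = 112.3° (east) — crosses 180°.
Leg 4: -170.3° → -64.1°, shortest Δλ = 106.2° (east) — does not cross 180°.
Total crossings: 2.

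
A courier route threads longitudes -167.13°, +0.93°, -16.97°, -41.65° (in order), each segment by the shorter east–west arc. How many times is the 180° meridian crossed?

Leg 1: -167.13° → +0.93°, shortest Δλ = 168.06° (east) — does not cross 180°.
Leg 2: +0.93° → -16.97°, shortest Δλ = -17.9° (west) — does not cross 180°.
Leg 3: -16.97° → -41.65°, shortest Δλ = -24.68° (west) — does not cross 180°.
Total crossings: 0.

0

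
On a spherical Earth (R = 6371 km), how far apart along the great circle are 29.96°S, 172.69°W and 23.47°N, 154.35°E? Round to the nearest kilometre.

6905 km

Δλ = 154.35 − -172.69 = 327.04°; wrapped into (−180°, 180°]: -32.96°.
Δφ = 23.47 − -29.96 = 53.43°.
a = sin²(Δφ/2) + cos φ₁ · cos φ₂ · sin²(Δλ/2) = 0.266051.
c = 2·atan2(√a, √(1−a)) = 1.08389 rad → d = 6371·c ≈ 6905.43 km.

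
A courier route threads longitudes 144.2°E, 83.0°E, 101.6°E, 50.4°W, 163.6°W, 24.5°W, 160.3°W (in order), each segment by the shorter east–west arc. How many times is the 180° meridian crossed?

0

Leg 1: +144.2° → +83.0°, shortest Δλ = -61.2° (west) — does not cross 180°.
Leg 2: +83.0° → +101.6°, shortest Δλ = 18.6° (east) — does not cross 180°.
Leg 3: +101.6° → -50.4°, shortest Δλ = -152.0° (west) — does not cross 180°.
Leg 4: -50.4° → -163.6°, shortest Δλ = -113.2° (west) — does not cross 180°.
Leg 5: -163.6° → -24.5°, shortest Δλ = 139.1° (east) — does not cross 180°.
Leg 6: -24.5° → -160.3°, shortest Δλ = -135.8° (west) — does not cross 180°.
Total crossings: 0.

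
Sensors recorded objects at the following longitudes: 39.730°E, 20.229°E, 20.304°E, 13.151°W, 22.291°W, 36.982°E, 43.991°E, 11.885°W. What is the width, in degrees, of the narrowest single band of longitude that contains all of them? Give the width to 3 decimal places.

Sort the longitudes: -22.291°, -13.151°, -11.885°, +20.229°, +20.304°, +36.982°, +39.730°, +43.991°.
Eastward gaps between consecutive values (wrapping around): 9.140°, 1.266°, 32.114°, 0.075°, 16.678°, 2.748°, 4.261°, 293.718°.
Largest gap = 293.718° ⇒ minimal covering band is its complement: 360° − 293.718° = 66.282°.
Band runs from -22.291° eastward to +43.991°.

66.282°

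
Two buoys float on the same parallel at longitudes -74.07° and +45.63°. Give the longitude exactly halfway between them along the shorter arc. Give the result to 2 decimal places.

-14.22°

Signed shortest Δλ from -74.07° to +45.63° is +119.70°.
Midpoint longitude = -74.07° + (+119.70°)/2 = -74.07° + 59.85° = -14.22°.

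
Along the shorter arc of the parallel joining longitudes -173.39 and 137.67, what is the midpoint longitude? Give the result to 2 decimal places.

+162.14°

Signed shortest Δλ from -173.39° to +137.67° is -48.94°.
Midpoint longitude = -173.39° + (-48.94°)/2 = -173.39° − 24.47° = -197.86°.
Normalise into (−180°, 180°]: +162.14°.
(The naïve average (-173.39 + +137.67)/2 = -17.86° is on the wrong side of the globe.)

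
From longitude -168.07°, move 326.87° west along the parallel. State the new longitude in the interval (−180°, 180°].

-134.94°

Start at -168.07°; shift −326.87° → -494.94°.
-494.94° lies outside (−180°, 180°]; add 360° → -134.94°.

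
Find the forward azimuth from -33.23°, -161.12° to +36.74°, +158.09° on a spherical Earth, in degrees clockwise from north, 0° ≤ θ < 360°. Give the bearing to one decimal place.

327.8°

Δλ = 158.09 − -161.12 = 319.21°; wrapped into (−180°, 180°]: -40.79°.
θ = atan2( sin Δλ · cos φ₂ , cos φ₁ · sin φ₂ − sin φ₁ · cos φ₂ · cos Δλ )
  = atan2(-0.52352, 0.83285) = -32.153° → normalised to [0°, 360°): 327.847°.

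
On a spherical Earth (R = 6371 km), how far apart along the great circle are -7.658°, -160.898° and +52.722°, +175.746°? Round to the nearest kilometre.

Δλ = 175.746 − -160.898 = 336.644°; wrapped into (−180°, 180°]: -23.356°.
Δφ = 52.722 − -7.658 = 60.380°.
a = sin²(Δφ/2) + cos φ₁ · cos φ₂ · sin²(Δλ/2) = 0.277471.
c = 2·atan2(√a, √(1−a)) = 1.10956 rad → d = 6371·c ≈ 7068.99 km.

7069 km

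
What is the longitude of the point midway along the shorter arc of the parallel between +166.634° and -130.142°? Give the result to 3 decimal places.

-161.754°

Signed shortest Δλ from +166.634° to -130.142° is +63.224°.
Midpoint longitude = +166.634° + (+63.224°)/2 = +166.634° + 31.612° = +198.246°.
Normalise into (−180°, 180°]: -161.754°.
(The naïve average (+166.634 + -130.142)/2 = 18.246° is on the wrong side of the globe.)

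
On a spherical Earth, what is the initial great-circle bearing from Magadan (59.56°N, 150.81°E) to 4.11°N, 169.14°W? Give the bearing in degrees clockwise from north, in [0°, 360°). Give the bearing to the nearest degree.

Δλ = -169.14 − 150.81 = -319.95°; wrapped into (−180°, 180°]: 40.05°.
θ = atan2( sin Δλ · cos φ₂ , cos φ₁ · sin φ₂ − sin φ₁ · cos φ₂ · cos Δλ )
  = atan2(0.64180, -0.62196) = 134.101° → normalised to [0°, 360°): 134.101°.

134°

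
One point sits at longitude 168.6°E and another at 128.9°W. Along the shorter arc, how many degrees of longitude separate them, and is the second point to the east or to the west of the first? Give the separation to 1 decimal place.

62.5° east

Raw difference: -128.9 − 168.6 = -297.5°.
Normalise into (−180°, 180°]: -297.5° + 360° = 62.5°.
Positive ⇒ the second point lies to the east; separation 62.5°.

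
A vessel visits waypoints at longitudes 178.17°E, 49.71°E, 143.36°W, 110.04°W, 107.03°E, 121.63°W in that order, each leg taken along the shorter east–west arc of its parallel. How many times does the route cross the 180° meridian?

Leg 1: +178.17° → +49.71°, shortest Δλ = -128.46° (west) — does not cross 180°.
Leg 2: +49.71° → -143.36°, shortest Δλ = 166.93° (east) — crosses 180°.
Leg 3: -143.36° → -110.04°, shortest Δλ = 33.32° (east) — does not cross 180°.
Leg 4: -110.04° → +107.03°, shortest Δλ = -142.93° (west) — crosses 180°.
Leg 5: +107.03° → -121.63°, shortest Δλ = 131.34° (east) — crosses 180°.
Total crossings: 3.

3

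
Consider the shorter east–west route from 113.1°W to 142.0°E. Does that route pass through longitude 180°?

Naïve |142.0 − -113.1| = 255.1° > 180°, so the shorter arc goes the other way round — across 180°.
Signed shortest Δλ = ((142.0 − -113.1 + 180) mod 360) − 180 = -104.9°.
Going west by 104.9° from -113.1° passes through 180° before reaching +142.0°.

Yes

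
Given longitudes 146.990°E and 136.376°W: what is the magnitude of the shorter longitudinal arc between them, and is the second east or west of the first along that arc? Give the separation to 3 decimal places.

76.634° east

Raw difference: -136.376 − 146.990 = -283.366°.
Normalise into (−180°, 180°]: -283.366° + 360° = 76.634°.
Positive ⇒ the second point lies to the east; separation 76.634°.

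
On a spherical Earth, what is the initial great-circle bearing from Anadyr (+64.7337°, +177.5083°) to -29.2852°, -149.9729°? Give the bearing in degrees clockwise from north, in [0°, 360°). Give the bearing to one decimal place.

151.8°

Δλ = -149.9729 − 177.5083 = -327.4812°; wrapped into (−180°, 180°]: 32.5188°.
θ = atan2( sin Δλ · cos φ₂ , cos φ₁ · sin φ₂ − sin φ₁ · cos φ₂ · cos Δλ )
  = atan2(0.46887, -0.87388) = 151.785° → normalised to [0°, 360°): 151.785°.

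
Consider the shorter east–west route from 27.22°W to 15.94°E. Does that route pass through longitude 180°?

Signed shortest Δλ = ((15.94 − -27.22 + 180) mod 360) − 180 = 43.16°.
Going east by 43.16° from -27.22° reaches +15.94° without touching 180°.

No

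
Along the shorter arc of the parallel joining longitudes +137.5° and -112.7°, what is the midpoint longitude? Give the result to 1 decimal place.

-167.6°

Signed shortest Δλ from +137.5° to -112.7° is +109.8°.
Midpoint longitude = +137.5° + (+109.8°)/2 = +137.5° + 54.9° = +192.4°.
Normalise into (−180°, 180°]: -167.6°.
(The naïve average (+137.5 + -112.7)/2 = 12.4° is on the wrong side of the globe.)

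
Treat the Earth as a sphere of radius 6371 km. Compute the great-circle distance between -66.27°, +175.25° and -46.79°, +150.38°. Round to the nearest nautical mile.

Δλ = 150.38 − 175.25 = -24.87°.
Δφ = -46.79 − -66.27 = 19.48°.
a = sin²(Δφ/2) + cos φ₁ · cos φ₂ · sin²(Δλ/2) = 0.041397.
c = 2·atan2(√a, √(1−a)) = 0.40979 rad → d = 6371·c ≈ 2610.74 km ≈ 1409.69 nmi.

1410 nmi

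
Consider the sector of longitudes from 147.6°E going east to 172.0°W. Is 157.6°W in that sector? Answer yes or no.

No

Band width going east from +147.6° to -172.0°: ((-172.0 − 147.6) mod 360) = 40.4°.
Offset of -157.6° east of the west edge: ((-157.6 − 147.6) mod 360) = 54.8°.
54.8° > 40.4° ⇒ outside.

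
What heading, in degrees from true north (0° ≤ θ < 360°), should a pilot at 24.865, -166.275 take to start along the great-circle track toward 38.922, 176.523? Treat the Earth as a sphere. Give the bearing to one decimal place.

318.2°

Δλ = 176.523 − -166.275 = 342.798°; wrapped into (−180°, 180°]: -17.202°.
θ = atan2( sin Δλ · cos φ₂ , cos φ₁ · sin φ₂ − sin φ₁ · cos φ₂ · cos Δλ )
  = atan2(-0.23009, 0.25752) = -41.780° → normalised to [0°, 360°): 318.220°.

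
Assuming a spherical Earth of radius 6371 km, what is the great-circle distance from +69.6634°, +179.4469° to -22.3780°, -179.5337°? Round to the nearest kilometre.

10235 km

Δλ = -179.5337 − 179.4469 = -358.9806°; wrapped into (−180°, 180°]: 1.0194°.
Δφ = -22.3780 − 69.6634 = -92.0414°.
a = sin²(Δφ/2) + cos φ₁ · cos φ₂ · sin²(Δλ/2) = 0.517836.
c = 2·atan2(√a, √(1−a)) = 1.60648 rad → d = 6371·c ≈ 10234.86 km.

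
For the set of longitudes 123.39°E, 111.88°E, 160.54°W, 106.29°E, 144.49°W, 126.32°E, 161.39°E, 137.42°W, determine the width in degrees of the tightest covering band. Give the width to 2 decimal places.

116.29°

Sort the longitudes: -160.54°, -144.49°, -137.42°, +106.29°, +111.88°, +123.39°, +126.32°, +161.39°.
Eastward gaps between consecutive values (wrapping around): 16.05°, 7.07°, 243.71°, 5.59°, 11.51°, 2.93°, 35.07°, 38.07°.
Largest gap = 243.71° ⇒ minimal covering band is its complement: 360° − 243.71° = 116.29°.
Band runs from +106.29° eastward to -137.42°, crossing the antimeridian.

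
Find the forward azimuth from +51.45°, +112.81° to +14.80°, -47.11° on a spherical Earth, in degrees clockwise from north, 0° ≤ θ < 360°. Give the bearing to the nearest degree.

Δλ = -47.11 − 112.81 = -159.92°.
θ = atan2( sin Δλ · cos φ₂ , cos φ₁ · sin φ₂ − sin φ₁ · cos φ₂ · cos Δλ )
  = atan2(-0.33194, 0.86935) = -20.898° → normalised to [0°, 360°): 339.102°.

339°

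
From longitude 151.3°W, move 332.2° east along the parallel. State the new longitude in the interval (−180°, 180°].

179.1°W

Start at -151.3°; shift +332.2° → +180.9°.
+180.9° lies outside (−180°, 180°]; subtract 360° → -179.1°.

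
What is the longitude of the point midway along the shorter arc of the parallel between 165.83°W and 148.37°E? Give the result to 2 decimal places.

Signed shortest Δλ from -165.83° to +148.37° is -45.80°.
Midpoint longitude = -165.83° + (-45.80°)/2 = -165.83° − 22.90° = -188.73°.
Normalise into (−180°, 180°]: +171.27°.
(The naïve average (-165.83 + +148.37)/2 = -8.73° is on the wrong side of the globe.)

171.27°E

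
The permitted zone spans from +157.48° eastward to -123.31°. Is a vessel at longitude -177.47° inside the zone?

Yes

Band width going east from +157.48° to -123.31°: ((-123.31 − 157.48) mod 360) = 79.21°.
Offset of -177.47° east of the west edge: ((-177.47 − 157.48) mod 360) = 25.05°.
25.05° ≤ 79.21° ⇒ inside.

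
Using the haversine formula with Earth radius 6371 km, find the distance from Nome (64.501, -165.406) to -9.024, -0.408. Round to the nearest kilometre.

Δλ = -0.408 − -165.406 = 164.998°.
Δφ = -9.024 − 64.501 = -73.525°.
a = sin²(Δφ/2) + cos φ₁ · cos φ₂ · sin²(Δλ/2) = 0.776123.
c = 2·atan2(√a, √(1−a)) = 2.15585 rad → d = 6371·c ≈ 13734.93 km.

13735 km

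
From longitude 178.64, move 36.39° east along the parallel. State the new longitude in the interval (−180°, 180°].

Start at +178.64°; shift +36.39° → +215.03°.
+215.03° lies outside (−180°, 180°]; subtract 360° → -144.97°.

-144.97°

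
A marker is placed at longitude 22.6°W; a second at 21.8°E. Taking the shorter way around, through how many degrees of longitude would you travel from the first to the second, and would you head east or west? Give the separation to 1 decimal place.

44.4° east

Raw difference: 21.8 − -22.6 = 44.4°.
Normalise into (−180°, 180°]: 44.4° stays 44.4°.
Positive ⇒ the second point lies to the east; separation 44.4°.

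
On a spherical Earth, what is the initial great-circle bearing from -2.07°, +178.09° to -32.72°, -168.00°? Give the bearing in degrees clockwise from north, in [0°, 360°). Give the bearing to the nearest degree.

158°

Δλ = -168.00 − 178.09 = -346.09°; wrapped into (−180°, 180°]: 13.91°.
θ = atan2( sin Δλ · cos φ₂ , cos φ₁ · sin φ₂ − sin φ₁ · cos φ₂ · cos Δλ )
  = atan2(0.20225, -0.51068) = 158.394° → normalised to [0°, 360°): 158.394°.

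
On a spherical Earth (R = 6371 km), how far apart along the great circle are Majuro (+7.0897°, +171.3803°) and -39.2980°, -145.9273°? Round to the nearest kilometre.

Δλ = -145.9273 − 171.3803 = -317.3076°; wrapped into (−180°, 180°]: 42.6924°.
Δφ = -39.2980 − 7.0897 = -46.3877°.
a = sin²(Δφ/2) + cos φ₁ · cos φ₂ · sin²(Δλ/2) = 0.256864.
c = 2·atan2(√a, √(1−a)) = 1.06298 rad → d = 6371·c ≈ 6772.23 km.

6772 km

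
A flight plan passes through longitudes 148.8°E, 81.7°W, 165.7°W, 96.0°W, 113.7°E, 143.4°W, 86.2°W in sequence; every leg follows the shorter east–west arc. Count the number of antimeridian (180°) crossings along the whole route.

3

Leg 1: +148.8° → -81.7°, shortest Δλ = 129.5° (east) — crosses 180°.
Leg 2: -81.7° → -165.7°, shortest Δλ = -84.0° (west) — does not cross 180°.
Leg 3: -165.7° → -96.0°, shortest Δλ = 69.7° (east) — does not cross 180°.
Leg 4: -96.0° → +113.7°, shortest Δλ = -150.3° (west) — crosses 180°.
Leg 5: +113.7° → -143.4°, shortest Δλ = 102.9° (east) — crosses 180°.
Leg 6: -143.4° → -86.2°, shortest Δλ = 57.2° (east) — does not cross 180°.
Total crossings: 3.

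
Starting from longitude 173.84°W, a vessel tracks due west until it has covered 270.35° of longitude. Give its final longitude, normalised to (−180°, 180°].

84.19°W

Start at -173.84°; shift −270.35° → -444.19°.
-444.19° lies outside (−180°, 180°]; add 360° → -84.19°.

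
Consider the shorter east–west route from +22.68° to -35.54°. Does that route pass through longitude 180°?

No

Signed shortest Δλ = ((-35.54 − 22.68 + 180) mod 360) − 180 = -58.22°.
Going west by 58.22° from +22.68° reaches -35.54° without touching 180°.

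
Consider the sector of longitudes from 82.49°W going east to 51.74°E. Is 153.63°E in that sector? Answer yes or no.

No

Band width going east from -82.49° to +51.74°: ((51.74 − -82.49) mod 360) = 134.23°.
Offset of +153.63° east of the west edge: ((153.63 − -82.49) mod 360) = 236.12°.
236.12° > 134.23° ⇒ outside.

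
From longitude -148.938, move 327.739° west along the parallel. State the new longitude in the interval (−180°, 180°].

Start at -148.938°; shift −327.739° → -476.677°.
-476.677° lies outside (−180°, 180°]; add 360° → -116.677°.

-116.677°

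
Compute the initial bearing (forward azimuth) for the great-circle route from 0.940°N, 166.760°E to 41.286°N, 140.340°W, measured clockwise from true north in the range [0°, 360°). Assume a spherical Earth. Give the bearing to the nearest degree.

Δλ = -140.340 − 166.760 = -307.100°; wrapped into (−180°, 180°]: 52.900°.
θ = atan2( sin Δλ · cos φ₂ , cos φ₁ · sin φ₂ − sin φ₁ · cos φ₂ · cos Δλ )
  = atan2(0.59932, 0.65229) = 42.577° → normalised to [0°, 360°): 42.577°.

43°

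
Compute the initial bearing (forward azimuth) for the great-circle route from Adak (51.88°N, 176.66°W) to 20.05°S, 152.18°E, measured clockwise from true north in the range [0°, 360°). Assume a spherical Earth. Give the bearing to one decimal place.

Δλ = 152.18 − -176.66 = 328.84°; wrapped into (−180°, 180°]: -31.16°.
θ = atan2( sin Δλ · cos φ₂ , cos φ₁ · sin φ₂ − sin φ₁ · cos φ₂ · cos Δλ )
  = atan2(-0.48607, -0.84405) = -150.063° → normalised to [0°, 360°): 209.937°.

209.9°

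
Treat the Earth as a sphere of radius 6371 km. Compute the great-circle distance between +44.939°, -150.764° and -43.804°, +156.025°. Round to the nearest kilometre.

11180 km

Δλ = 156.025 − -150.764 = 306.789°; wrapped into (−180°, 180°]: -53.211°.
Δφ = -43.804 − 44.939 = -88.743°.
a = sin²(Δφ/2) + cos φ₁ · cos φ₂ · sin²(Δλ/2) = 0.591494.
c = 2·atan2(√a, √(1−a)) = 1.75482 rad → d = 6371·c ≈ 11179.97 km.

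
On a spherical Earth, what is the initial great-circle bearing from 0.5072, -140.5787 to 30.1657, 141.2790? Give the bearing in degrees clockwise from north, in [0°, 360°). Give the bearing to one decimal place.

Δλ = 141.2790 − -140.5787 = 281.8577°; wrapped into (−180°, 180°]: -78.1423°.
θ = atan2( sin Δλ · cos φ₂ , cos φ₁ · sin φ₂ − sin φ₁ · cos φ₂ · cos Δλ )
  = atan2(-0.84613, 0.50091) = -59.374° → normalised to [0°, 360°): 300.626°.

300.6°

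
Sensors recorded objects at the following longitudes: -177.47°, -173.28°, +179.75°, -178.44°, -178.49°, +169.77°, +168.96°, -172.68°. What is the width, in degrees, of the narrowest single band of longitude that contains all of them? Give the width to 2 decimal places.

Sort the longitudes: -178.49°, -178.44°, -177.47°, -173.28°, -172.68°, +168.96°, +169.77°, +179.75°.
Eastward gaps between consecutive values (wrapping around): 0.05°, 0.97°, 4.19°, 0.60°, 341.64°, 0.81°, 9.98°, 1.76°.
Largest gap = 341.64° ⇒ minimal covering band is its complement: 360° − 341.64° = 18.36°.
Band runs from +168.96° eastward to -172.68°, crossing the antimeridian.

18.36°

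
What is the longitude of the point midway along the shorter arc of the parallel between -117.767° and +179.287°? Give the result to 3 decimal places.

-149.240°

Signed shortest Δλ from -117.767° to +179.287° is -62.946°.
Midpoint longitude = -117.767° + (-62.946°)/2 = -117.767° − 31.473° = -149.240°.
(The naïve average (-117.767 + +179.287)/2 = 30.76° is on the wrong side of the globe.)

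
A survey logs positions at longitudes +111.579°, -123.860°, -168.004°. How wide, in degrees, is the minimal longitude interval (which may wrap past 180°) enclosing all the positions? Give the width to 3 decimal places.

Sort the longitudes: -168.004°, -123.860°, +111.579°.
Eastward gaps between consecutive values (wrapping around): 44.144°, 235.439°, 80.417°.
Largest gap = 235.439° ⇒ minimal covering band is its complement: 360° − 235.439° = 124.561°.
Band runs from +111.579° eastward to -123.860°, crossing the antimeridian.

124.561°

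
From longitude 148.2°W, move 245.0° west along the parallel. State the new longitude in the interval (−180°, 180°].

33.2°W

Start at -148.2°; shift −245.0° → -393.2°.
-393.2° lies outside (−180°, 180°]; add 360° → -33.2°.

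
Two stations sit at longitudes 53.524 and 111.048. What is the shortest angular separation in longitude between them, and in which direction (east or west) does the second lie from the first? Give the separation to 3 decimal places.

Raw difference: 111.048 − 53.524 = 57.524°.
Normalise into (−180°, 180°]: 57.524° stays 57.524°.
Positive ⇒ the second point lies to the east; separation 57.524°.

57.524° east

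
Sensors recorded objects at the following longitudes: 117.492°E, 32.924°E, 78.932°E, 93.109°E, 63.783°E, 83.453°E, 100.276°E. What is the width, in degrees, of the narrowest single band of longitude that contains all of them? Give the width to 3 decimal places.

84.568°

Sort the longitudes: +32.924°, +63.783°, +78.932°, +83.453°, +93.109°, +100.276°, +117.492°.
Eastward gaps between consecutive values (wrapping around): 30.859°, 15.149°, 4.521°, 9.656°, 7.167°, 17.216°, 275.432°.
Largest gap = 275.432° ⇒ minimal covering band is its complement: 360° − 275.432° = 84.568°.
Band runs from +32.924° eastward to +117.492°.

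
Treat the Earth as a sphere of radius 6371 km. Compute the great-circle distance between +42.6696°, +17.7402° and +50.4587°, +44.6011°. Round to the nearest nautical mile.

1195 nmi

Δλ = 44.6011 − 17.7402 = 26.8609°.
Δφ = 50.4587 − 42.6696 = 7.7891°.
a = sin²(Δφ/2) + cos φ₁ · cos φ₂ · sin²(Δλ/2) = 0.029866.
c = 2·atan2(√a, √(1−a)) = 0.34738 rad → d = 6371·c ≈ 2213.15 km ≈ 1195.00 nmi.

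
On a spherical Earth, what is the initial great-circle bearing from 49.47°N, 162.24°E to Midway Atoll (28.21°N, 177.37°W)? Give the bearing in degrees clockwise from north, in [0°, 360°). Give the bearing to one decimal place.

136.2°

Δλ = -177.37 − 162.24 = -339.61°; wrapped into (−180°, 180°]: 20.39°.
θ = atan2( sin Δλ · cos φ₂ , cos φ₁ · sin φ₂ − sin φ₁ · cos φ₂ · cos Δλ )
  = atan2(0.30702, -0.32063) = 136.242° → normalised to [0°, 360°): 136.242°.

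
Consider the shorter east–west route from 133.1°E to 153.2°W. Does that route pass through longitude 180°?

Yes

Naïve |-153.2 − 133.1| = 286.3° > 180°, so the shorter arc goes the other way round — across 180°.
Signed shortest Δλ = ((-153.2 − 133.1 + 180) mod 360) − 180 = 73.7°.
Going east by 73.7° from +133.1° passes through 180° before reaching -153.2°.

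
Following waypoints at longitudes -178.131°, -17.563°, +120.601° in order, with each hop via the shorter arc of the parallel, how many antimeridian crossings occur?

Leg 1: -178.131° → -17.563°, shortest Δλ = 160.568° (east) — does not cross 180°.
Leg 2: -17.563° → +120.601°, shortest Δλ = 138.164° (east) — does not cross 180°.
Total crossings: 0.

0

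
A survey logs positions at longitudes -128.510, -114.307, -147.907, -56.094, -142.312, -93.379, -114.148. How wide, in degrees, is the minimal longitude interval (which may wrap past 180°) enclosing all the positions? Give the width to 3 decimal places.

Sort the longitudes: -147.907°, -142.312°, -128.510°, -114.307°, -114.148°, -93.379°, -56.094°.
Eastward gaps between consecutive values (wrapping around): 5.595°, 13.802°, 14.203°, 0.159°, 20.769°, 37.285°, 268.187°.
Largest gap = 268.187° ⇒ minimal covering band is its complement: 360° − 268.187° = 91.813°.
Band runs from -147.907° eastward to -56.094°.

91.813°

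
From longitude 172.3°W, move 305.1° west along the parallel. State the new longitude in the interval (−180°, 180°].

Start at -172.3°; shift −305.1° → -477.4°.
-477.4° lies outside (−180°, 180°]; add 360° → -117.4°.

117.4°W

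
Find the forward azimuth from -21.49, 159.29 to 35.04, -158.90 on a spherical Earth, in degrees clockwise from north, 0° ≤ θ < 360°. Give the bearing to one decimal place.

Δλ = -158.90 − 159.29 = -318.19°; wrapped into (−180°, 180°]: 41.81°.
θ = atan2( sin Δλ · cos φ₂ , cos φ₁ · sin φ₂ − sin φ₁ · cos φ₂ · cos Δλ )
  = atan2(0.54583, 0.75780) = 35.765° → normalised to [0°, 360°): 35.765°.

35.8°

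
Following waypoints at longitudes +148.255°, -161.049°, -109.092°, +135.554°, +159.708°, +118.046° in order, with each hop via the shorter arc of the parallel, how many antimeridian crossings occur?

Leg 1: +148.255° → -161.049°, shortest Δλ = 50.696° (east) — crosses 180°.
Leg 2: -161.049° → -109.092°, shortest Δλ = 51.957° (east) — does not cross 180°.
Leg 3: -109.092° → +135.554°, shortest Δλ = -115.354° (west) — crosses 180°.
Leg 4: +135.554° → +159.708°, shortest Δλ = 24.154° (east) — does not cross 180°.
Leg 5: +159.708° → +118.046°, shortest Δλ = -41.662° (west) — does not cross 180°.
Total crossings: 2.

2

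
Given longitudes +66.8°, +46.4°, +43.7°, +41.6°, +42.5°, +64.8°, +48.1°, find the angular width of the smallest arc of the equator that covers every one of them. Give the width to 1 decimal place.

Sort the longitudes: +41.6°, +42.5°, +43.7°, +46.4°, +48.1°, +64.8°, +66.8°.
Eastward gaps between consecutive values (wrapping around): 0.9°, 1.2°, 2.7°, 1.7°, 16.7°, 2.0°, 334.8°.
Largest gap = 334.8° ⇒ minimal covering band is its complement: 360° − 334.8° = 25.2°.
Band runs from +41.6° eastward to +66.8°.

25.2°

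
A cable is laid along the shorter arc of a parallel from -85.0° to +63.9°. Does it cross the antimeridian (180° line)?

No

Signed shortest Δλ = ((63.9 − -85.0 + 180) mod 360) − 180 = 148.9°.
Going east by 148.9° from -85.0° reaches +63.9° without touching 180°.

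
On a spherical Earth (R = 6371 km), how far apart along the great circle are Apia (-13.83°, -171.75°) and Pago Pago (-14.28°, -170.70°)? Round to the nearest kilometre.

Δλ = -170.70 − -171.75 = 1.05°.
Δφ = -14.28 − -13.83 = -0.45°.
a = sin²(Δφ/2) + cos φ₁ · cos φ₂ · sin²(Δλ/2) = 0.000094.
c = 2·atan2(√a, √(1−a)) = 0.01943 rad → d = 6371·c ≈ 123.82 km.

124 km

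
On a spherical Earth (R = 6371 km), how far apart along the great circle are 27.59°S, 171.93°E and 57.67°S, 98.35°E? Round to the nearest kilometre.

6484 km

Δλ = 98.35 − 171.93 = -73.58°.
Δφ = -57.67 − -27.59 = -30.08°.
a = sin²(Δφ/2) + cos φ₁ · cos φ₂ · sin²(Δλ/2) = 0.237335.
c = 2·atan2(√a, √(1−a)) = 1.01769 rad → d = 6371·c ≈ 6483.73 km.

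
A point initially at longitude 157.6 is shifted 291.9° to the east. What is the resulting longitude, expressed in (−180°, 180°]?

+89.5°

Start at +157.6°; shift +291.9° → +449.5°.
+449.5° lies outside (−180°, 180°]; subtract 360° → +89.5°.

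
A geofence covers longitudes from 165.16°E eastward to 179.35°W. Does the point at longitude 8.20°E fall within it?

No

Band width going east from +165.16° to -179.35°: ((-179.35 − 165.16) mod 360) = 15.49°.
Offset of +8.20° east of the west edge: ((8.20 − 165.16) mod 360) = 203.04°.
203.04° > 15.49° ⇒ outside.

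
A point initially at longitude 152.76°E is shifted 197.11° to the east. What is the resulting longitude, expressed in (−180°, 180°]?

Start at +152.76°; shift +197.11° → +349.87°.
+349.87° lies outside (−180°, 180°]; subtract 360° → -10.13°.

10.13°W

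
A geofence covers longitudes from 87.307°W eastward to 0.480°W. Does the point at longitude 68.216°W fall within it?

Band width going east from -87.307° to -0.480°: ((-0.480 − -87.307) mod 360) = 86.827°.
Offset of -68.216° east of the west edge: ((-68.216 − -87.307) mod 360) = 19.091°.
19.091° ≤ 86.827° ⇒ inside.

Yes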